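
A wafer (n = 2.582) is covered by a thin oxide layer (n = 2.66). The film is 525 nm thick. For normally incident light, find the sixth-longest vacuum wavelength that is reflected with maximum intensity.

508 nm

Ray reflecting at the top interface goes from n = 1.0 toward n = 2.66: a half-wave phase shift.
Bottom surface (2.66 → 2.582): reflection off a lower-index medium gives no phase shift.
The two reflections differ by half a wavelength.
For maximum reflection here: 2 n t = (m + ½) λ.
λ = 2 n t / (m + ½). The sixth-longest wavelength is m = 5: λ = 2 × 2.66 × 525 / 5.50 = 508 nm.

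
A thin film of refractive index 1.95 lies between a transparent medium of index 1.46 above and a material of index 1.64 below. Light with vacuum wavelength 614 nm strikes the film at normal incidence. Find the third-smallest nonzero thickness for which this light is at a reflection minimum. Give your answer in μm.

At the upper boundary (n = 1.46 to n = 1.95) the reflected ray undergoes a half-wave phase shift.
Ray reflecting at the bottom interface goes from n = 1.95 toward n = 1.64: no phase shift.
The two reflections differ by half a wavelength.
So the condition for destructive reflection is 2 n t = m λ.
The third-smallest nonzero thickness corresponds to m = 3: t = m λ / (2 n) = 3.00 × 614 / (2 × 1.95) = 472 nm.

0.472 μm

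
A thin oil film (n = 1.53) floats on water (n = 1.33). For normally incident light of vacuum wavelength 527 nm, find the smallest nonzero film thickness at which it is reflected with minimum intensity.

Ray reflecting at the top interface goes from n = 1.0 toward n = 1.53: a half-wave phase shift.
Ray reflecting at the bottom interface goes from n = 1.53 toward n = 1.33: no phase shift.
Exactly one π shift → a net half-wave offset.
For dark reflection here: 2 n t = m λ.
Minimum nonzero at m = 1: t = λ / (2 n) = 527 / (2 × 1.53) = 172 nm.

172 nm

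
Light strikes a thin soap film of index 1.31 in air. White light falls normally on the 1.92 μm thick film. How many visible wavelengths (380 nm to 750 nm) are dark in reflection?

7

Top surface (1.0 → 1.31): reflection off a higher-index medium gives a half-wave phase shift.
At the lower boundary (n = 1.31 to n = 1.0) the reflected ray undergoes no phase shift.
Exactly one π shift → a net half-wave offset.
For minimum reflection here: 2 n t = m λ.
λ = 2 n t / m = 5030 / m nm.
m=6: 838 nm (IR); m=7: 719 nm (visible); m=8: 629 nm (visible); m=9: 559 nm (visible); m=10: 503 nm (visible); m=11: 457 nm (visible); m=12: 419 nm (visible); m=13: 387 nm (visible); m=14: 359 nm (UV).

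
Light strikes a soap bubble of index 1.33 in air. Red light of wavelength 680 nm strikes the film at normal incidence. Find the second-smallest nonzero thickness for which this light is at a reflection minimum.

511 nm

At the upper boundary (n = 1.0 to n = 1.33) the reflected ray undergoes a half-wave phase shift.
Bottom surface (1.33 → 1.0): reflection off a lower-index medium gives no phase shift.
The two reflections differ by half a wavelength.
With one net inversion, destructive interference in reflection requires 2 n t = m λ.
The second-smallest nonzero thickness corresponds to m = 2: t = m λ / (2 n) = 2.00 × 680 / (2 × 1.33) = 511 nm.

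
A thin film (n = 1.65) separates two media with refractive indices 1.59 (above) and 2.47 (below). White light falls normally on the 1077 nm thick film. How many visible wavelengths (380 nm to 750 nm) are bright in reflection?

5

Ray reflecting at the top interface goes from n = 1.59 toward n = 1.65: a half-wave phase shift.
At the lower boundary (n = 1.65 to n = 2.47) the reflected ray undergoes a half-wave phase shift.
Net: no relative phase inversion (both shifts match).
With no net inversion, constructive interference in reflection requires 2 n t = m λ.
λ = 2 n t / m = 3554 / m nm.
m=4: 889 nm (IR); m=5: 711 nm (visible); m=6: 592 nm (visible); m=7: 508 nm (visible); m=8: 444 nm (visible); m=9: 395 nm (visible); m=10: 355 nm (UV).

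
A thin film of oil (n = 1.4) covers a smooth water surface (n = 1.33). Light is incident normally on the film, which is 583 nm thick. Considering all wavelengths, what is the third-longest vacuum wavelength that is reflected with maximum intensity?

653 nm

Ray reflecting at the top interface goes from n = 1.0 toward n = 1.4: a half-wave phase shift.
Bottom surface (1.4 → 1.33): reflection off a lower-index medium gives no phase shift.
Net: one phase inversion between the two reflected rays.
So the condition for constructive reflection is 2 n t = (m + ½) λ.
λ = 2 n t / (m + ½). The third-longest wavelength is m = 2: λ = 2 × 1.4 × 583 / 2.50 = 653 nm.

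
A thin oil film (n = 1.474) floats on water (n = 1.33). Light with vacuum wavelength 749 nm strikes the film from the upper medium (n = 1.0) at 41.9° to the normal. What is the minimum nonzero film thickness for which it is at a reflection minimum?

Top surface (1.0 → 1.474): reflection off a higher-index medium gives a half-wave phase shift.
At the lower boundary (n = 1.474 to n = 1.33) the reflected ray undergoes no phase shift.
The two reflections differ by half a wavelength.
With one net inversion, destructive interference in reflection requires 2 n t cos θ_r = m λ.
Snell's law: 1.0 sin 41.9° = 1.474 sin θ_r → sin θ_r = 0.453, cos θ_r = 0.891.
Minimum nonzero at m = 1: t = λ / (2 n cos θ_r) = 749 / (2 × 1.474 × 0.891) = 285 nm.

285 nm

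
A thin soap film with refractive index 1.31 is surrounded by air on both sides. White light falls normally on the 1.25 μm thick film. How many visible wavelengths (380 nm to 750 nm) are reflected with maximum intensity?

Top surface (1.0 → 1.31): reflection off a higher-index medium gives a half-wave phase shift.
At the lower boundary (n = 1.31 to n = 1.0) the reflected ray undergoes no phase shift.
Net: one phase inversion between the two reflected rays.
For strong reflection here: 2 n t = (m + ½) λ.
λ = 2 n t / (m + ½) = 3275 / (m + ½) nm.
m=3: 936 nm (IR); m=4: 728 nm (visible); m=5: 595 nm (visible); m=6: 504 nm (visible); m=7: 437 nm (visible); m=8: 385 nm (visible); m=9: 345 nm (UV).

5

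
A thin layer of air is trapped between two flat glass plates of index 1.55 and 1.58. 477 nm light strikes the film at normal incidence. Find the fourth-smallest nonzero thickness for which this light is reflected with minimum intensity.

Ray reflecting at the top interface goes from n = 1.55 toward n = 1.0: no phase shift.
Ray reflecting at the bottom interface goes from n = 1.0 toward n = 1.58: a half-wave phase shift.
Net: one phase inversion between the two reflected rays.
So the condition for destructive reflection is 2 n t = m λ.
The fourth-smallest nonzero thickness corresponds to m = 4: t = m λ / (2 n) = 4.00 × 477 / (2 × 1.0) = 954 nm.

954 nm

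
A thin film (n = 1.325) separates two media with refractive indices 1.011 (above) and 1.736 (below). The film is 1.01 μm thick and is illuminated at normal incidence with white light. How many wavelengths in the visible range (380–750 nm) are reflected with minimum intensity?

Ray reflecting at the top interface goes from n = 1.011 toward n = 1.325: a half-wave phase shift.
Ray reflecting at the bottom interface goes from n = 1.325 toward n = 1.736: a half-wave phase shift.
The two reflections carry the same phase change, so no net offset.
For minimum reflection here: 2 n t = (m + ½) λ.
λ = 2 n t / (m + ½) = 2677 / (m + ½) nm.
m=3: 765 nm (IR); m=4: 595 nm (visible); m=5: 487 nm (visible); m=6: 412 nm (visible); m=7: 357 nm (UV).

3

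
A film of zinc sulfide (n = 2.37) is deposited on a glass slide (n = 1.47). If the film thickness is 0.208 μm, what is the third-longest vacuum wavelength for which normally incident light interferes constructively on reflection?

At the upper boundary (n = 1.0 to n = 2.37) the reflected ray undergoes a half-wave phase shift.
Bottom surface (2.37 → 1.47): reflection off a lower-index medium gives no phase shift.
Exactly one π shift → a net half-wave offset.
With one net inversion, constructive interference in reflection requires 2 n t = (m + ½) λ.
λ = 2 n t / (m + ½). The third-longest wavelength is m = 2: λ = 2 × 2.37 × 208 / 2.50 = 394 nm.

394 nm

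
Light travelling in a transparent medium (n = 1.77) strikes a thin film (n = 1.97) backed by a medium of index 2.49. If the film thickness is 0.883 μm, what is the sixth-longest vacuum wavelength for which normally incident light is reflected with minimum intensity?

633 nm

Top surface (1.77 → 1.97): reflection off a higher-index medium gives a half-wave phase shift.
Ray reflecting at the bottom interface goes from n = 1.97 toward n = 2.49: a half-wave phase shift.
The two reflections carry the same phase change, so no net offset.
So the condition for destructive reflection is 2 n t = (m + ½) λ.
λ = 2 n t / (m + ½). The sixth-longest wavelength is m = 5: λ = 2 × 1.97 × 883 / 5.50 = 633 nm.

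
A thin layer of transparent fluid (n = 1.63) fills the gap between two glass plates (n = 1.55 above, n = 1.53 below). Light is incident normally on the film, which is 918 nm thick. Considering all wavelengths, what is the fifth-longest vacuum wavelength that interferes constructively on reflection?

Ray reflecting at the top interface goes from n = 1.55 toward n = 1.63: a half-wave phase shift.
At the lower boundary (n = 1.63 to n = 1.53) the reflected ray undergoes no phase shift.
The two reflections differ by half a wavelength.
With one net inversion, constructive interference in reflection requires 2 n t = (m + ½) λ.
λ = 2 n t / (m + ½). The fifth-longest wavelength is m = 4: λ = 2 × 1.63 × 918 / 4.50 = 665 nm.

665 nm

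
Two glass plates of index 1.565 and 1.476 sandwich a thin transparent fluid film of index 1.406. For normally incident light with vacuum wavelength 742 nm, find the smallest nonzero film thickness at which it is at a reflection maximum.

132 nm

Ray reflecting at the top interface goes from n = 1.565 toward n = 1.406: no phase shift.
Ray reflecting at the bottom interface goes from n = 1.406 toward n = 1.476: a half-wave phase shift.
The two reflections differ by half a wavelength.
So the condition for constructive reflection is 2 n t = (m + ½) λ.
Minimum at m = 0: t = λ / (4 n) = 742 / (4 × 1.406) = 132 nm.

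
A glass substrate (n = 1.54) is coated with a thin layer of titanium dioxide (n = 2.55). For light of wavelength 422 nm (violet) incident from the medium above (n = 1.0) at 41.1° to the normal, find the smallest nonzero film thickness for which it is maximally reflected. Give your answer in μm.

0.0428 μm

Ray reflecting at the top interface goes from n = 1.0 toward n = 2.55: a half-wave phase shift.
Ray reflecting at the bottom interface goes from n = 2.55 toward n = 1.54: no phase shift.
Exactly one π shift → a net half-wave offset.
So the condition for constructive reflection is 2 n t cos θ_r = (m + ½) λ.
Snell's law: 1.0 sin 41.1° = 2.55 sin θ_r → sin θ_r = 0.258, cos θ_r = 0.966.
Minimum at m = 0: t = λ / (4 n cos θ_r) = 422 / (4 × 2.55 × 0.966) = 42.8 nm.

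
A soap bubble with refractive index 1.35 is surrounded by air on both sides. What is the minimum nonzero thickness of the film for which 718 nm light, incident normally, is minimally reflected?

Ray reflecting at the top interface goes from n = 1.0 toward n = 1.35: a half-wave phase shift.
Bottom surface (1.35 → 1.0): reflection off a lower-index medium gives no phase shift.
Net: one phase inversion between the two reflected rays.
So the condition for destructive reflection is 2 n t = m λ.
Minimum nonzero at m = 1: t = λ / (2 n) = 718 / (2 × 1.35) = 266 nm.

266 nm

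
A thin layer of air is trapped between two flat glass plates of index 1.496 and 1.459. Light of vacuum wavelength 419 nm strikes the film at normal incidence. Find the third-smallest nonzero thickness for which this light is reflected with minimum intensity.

Ray reflecting at the top interface goes from n = 1.496 toward n = 1.0: no phase shift.
Ray reflecting at the bottom interface goes from n = 1.0 toward n = 1.459: a half-wave phase shift.
The two reflections differ by half a wavelength.
For minimum reflection here: 2 n t = m λ.
The third-smallest nonzero thickness corresponds to m = 3: t = m λ / (2 n) = 3.00 × 419 / (2 × 1.0) = 629 nm.

629 nm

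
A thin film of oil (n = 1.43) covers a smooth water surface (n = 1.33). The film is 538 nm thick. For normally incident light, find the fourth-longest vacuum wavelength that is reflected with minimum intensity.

385 nm

At the upper boundary (n = 1.0 to n = 1.43) the reflected ray undergoes a half-wave phase shift.
Bottom surface (1.43 → 1.33): reflection off a lower-index medium gives no phase shift.
The two reflections differ by half a wavelength.
So the condition for destructive reflection is 2 n t = m λ.
λ = 2 n t / m. The fourth-longest wavelength is m = 4: λ = 2 × 1.43 × 538 / 4.00 = 385 nm.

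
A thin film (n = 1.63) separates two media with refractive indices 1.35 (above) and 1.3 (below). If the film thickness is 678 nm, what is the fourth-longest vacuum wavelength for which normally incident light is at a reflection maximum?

632 nm

At the upper boundary (n = 1.35 to n = 1.63) the reflected ray undergoes a half-wave phase shift.
Ray reflecting at the bottom interface goes from n = 1.63 toward n = 1.3: no phase shift.
The two reflections differ by half a wavelength.
With one net inversion, constructive interference in reflection requires 2 n t = (m + ½) λ.
λ = 2 n t / (m + ½). The fourth-longest wavelength is m = 3: λ = 2 × 1.63 × 678 / 3.50 = 632 nm.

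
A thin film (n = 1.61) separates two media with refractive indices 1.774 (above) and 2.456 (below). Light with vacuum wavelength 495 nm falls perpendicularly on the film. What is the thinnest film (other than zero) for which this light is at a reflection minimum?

154 nm

Top surface (1.774 → 1.61): reflection off a lower-index medium gives no phase shift.
Ray reflecting at the bottom interface goes from n = 1.61 toward n = 2.456: a half-wave phase shift.
Exactly one π shift → a net half-wave offset.
With one net inversion, destructive interference in reflection requires 2 n t = m λ.
Minimum nonzero at m = 1: t = λ / (2 n) = 495 / (2 × 1.61) = 154 nm.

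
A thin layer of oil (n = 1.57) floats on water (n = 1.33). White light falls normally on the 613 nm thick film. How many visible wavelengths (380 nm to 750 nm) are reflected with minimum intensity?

Top surface (1.0 → 1.57): reflection off a higher-index medium gives a half-wave phase shift.
Bottom surface (1.57 → 1.33): reflection off a lower-index medium gives no phase shift.
Exactly one π shift → a net half-wave offset.
For minimum reflection here: 2 n t = m λ.
λ = 2 n t / m = 1925 / m nm.
m=2: 962 nm (IR); m=3: 642 nm (visible); m=4: 481 nm (visible); m=5: 385 nm (visible); m=6: 321 nm (UV).

3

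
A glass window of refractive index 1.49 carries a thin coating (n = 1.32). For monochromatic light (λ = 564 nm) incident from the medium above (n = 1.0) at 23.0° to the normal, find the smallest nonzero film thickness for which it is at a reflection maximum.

At the upper boundary (n = 1.0 to n = 1.32) the reflected ray undergoes a half-wave phase shift.
At the lower boundary (n = 1.32 to n = 1.49) the reflected ray undergoes a half-wave phase shift.
The two reflections carry the same phase change, so no net offset.
For strong reflection here: 2 n t cos θ_r = m λ.
Snell's law: 1.0 sin 23.0° = 1.32 sin θ_r → sin θ_r = 0.296, cos θ_r = 0.955.
Minimum nonzero at m = 1: t = λ / (2 n cos θ_r) = 564 / (2 × 1.32 × 0.955) = 224 nm.

224 nm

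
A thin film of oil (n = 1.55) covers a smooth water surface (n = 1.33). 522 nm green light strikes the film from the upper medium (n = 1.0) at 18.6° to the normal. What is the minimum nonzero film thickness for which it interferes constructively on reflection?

Top surface (1.0 → 1.55): reflection off a higher-index medium gives a half-wave phase shift.
At the lower boundary (n = 1.55 to n = 1.33) the reflected ray undergoes no phase shift.
Net: one phase inversion between the two reflected rays.
So the condition for constructive reflection is 2 n t cos θ_r = (m + ½) λ.
Snell's law: 1.0 sin 18.6° = 1.55 sin θ_r → sin θ_r = 0.206, cos θ_r = 0.979.
Minimum at m = 0: t = λ / (4 n cos θ_r) = 522 / (4 × 1.55 × 0.979) = 86.0 nm.

86.0 nm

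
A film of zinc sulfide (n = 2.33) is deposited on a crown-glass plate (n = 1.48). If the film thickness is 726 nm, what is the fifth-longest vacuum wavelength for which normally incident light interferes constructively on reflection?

752 nm

At the upper boundary (n = 1.0 to n = 2.33) the reflected ray undergoes a half-wave phase shift.
Bottom surface (2.33 → 1.48): reflection off a lower-index medium gives no phase shift.
Exactly one π shift → a net half-wave offset.
For maximum reflection here: 2 n t = (m + ½) λ.
λ = 2 n t / (m + ½). The fifth-longest wavelength is m = 4: λ = 2 × 2.33 × 726 / 4.50 = 752 nm.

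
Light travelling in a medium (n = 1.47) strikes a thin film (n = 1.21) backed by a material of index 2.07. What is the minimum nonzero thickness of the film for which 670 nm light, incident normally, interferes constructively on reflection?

138 nm

Ray reflecting at the top interface goes from n = 1.47 toward n = 1.21: no phase shift.
At the lower boundary (n = 1.21 to n = 2.07) the reflected ray undergoes a half-wave phase shift.
The two reflections differ by half a wavelength.
For maximum reflection here: 2 n t = (m + ½) λ.
Minimum at m = 0: t = λ / (4 n) = 670 / (4 × 1.21) = 138 nm.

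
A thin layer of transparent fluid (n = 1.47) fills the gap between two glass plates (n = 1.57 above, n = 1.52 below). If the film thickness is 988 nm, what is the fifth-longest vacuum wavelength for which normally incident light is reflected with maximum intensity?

Ray reflecting at the top interface goes from n = 1.57 toward n = 1.47: no phase shift.
At the lower boundary (n = 1.47 to n = 1.52) the reflected ray undergoes a half-wave phase shift.
The two reflections differ by half a wavelength.
For strong reflection here: 2 n t = (m + ½) λ.
λ = 2 n t / (m + ½). The fifth-longest wavelength is m = 4: λ = 2 × 1.47 × 988 / 4.50 = 645 nm.

645 nm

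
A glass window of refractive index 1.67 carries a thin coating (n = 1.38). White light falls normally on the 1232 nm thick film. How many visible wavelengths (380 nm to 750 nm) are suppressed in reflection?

Ray reflecting at the top interface goes from n = 1.0 toward n = 1.38: a half-wave phase shift.
Bottom surface (1.38 → 1.67): reflection off a higher-index medium gives a half-wave phase shift.
Zero or two π shifts → no net half-wave offset.
So the condition for destructive reflection is 2 n t = (m + ½) λ.
λ = 2 n t / (m + ½) = 3400 / (m + ½) nm.
m=4: 756 nm (IR); m=5: 618 nm (visible); m=6: 523 nm (visible); m=7: 453 nm (visible); m=8: 400 nm (visible); m=9: 358 nm (UV).

4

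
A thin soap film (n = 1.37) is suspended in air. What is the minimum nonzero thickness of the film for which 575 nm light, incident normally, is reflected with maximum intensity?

105 nm

At the upper boundary (n = 1.0 to n = 1.37) the reflected ray undergoes a half-wave phase shift.
At the lower boundary (n = 1.37 to n = 1.0) the reflected ray undergoes no phase shift.
The two reflections differ by half a wavelength.
With one net inversion, constructive interference in reflection requires 2 n t = (m + ½) λ.
Minimum at m = 0: t = λ / (4 n) = 575 / (4 × 1.37) = 105 nm.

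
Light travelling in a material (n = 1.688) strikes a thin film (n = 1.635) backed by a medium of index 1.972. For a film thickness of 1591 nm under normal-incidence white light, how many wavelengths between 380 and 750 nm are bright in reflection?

7

At the upper boundary (n = 1.688 to n = 1.635) the reflected ray undergoes no phase shift.
Ray reflecting at the bottom interface goes from n = 1.635 toward n = 1.972: a half-wave phase shift.
Exactly one π shift → a net half-wave offset.
For maximum reflection here: 2 n t = (m + ½) λ.
λ = 2 n t / (m + ½) = 5203 / (m + ½) nm.
m=6: 800 nm (IR); m=7: 694 nm (visible); m=8: 612 nm (visible); m=9: 548 nm (visible); m=10: 495 nm (visible); m=11: 452 nm (visible); m=12: 416 nm (visible); m=13: 385 nm (visible); m=14: 359 nm (UV).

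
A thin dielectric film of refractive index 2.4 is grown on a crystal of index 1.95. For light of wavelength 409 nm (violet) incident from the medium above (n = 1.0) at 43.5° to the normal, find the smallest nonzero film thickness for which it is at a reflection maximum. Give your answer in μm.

0.0445 μm

At the upper boundary (n = 1.0 to n = 2.4) the reflected ray undergoes a half-wave phase shift.
Ray reflecting at the bottom interface goes from n = 2.4 toward n = 1.95: no phase shift.
Exactly one π shift → a net half-wave offset.
With one net inversion, constructive interference in reflection requires 2 n t cos θ_r = (m + ½) λ.
Snell's law: 1.0 sin 43.5° = 2.4 sin θ_r → sin θ_r = 0.287, cos θ_r = 0.958.
Minimum at m = 0: t = λ / (4 n cos θ_r) = 409 / (4 × 2.4 × 0.958) = 44.5 nm.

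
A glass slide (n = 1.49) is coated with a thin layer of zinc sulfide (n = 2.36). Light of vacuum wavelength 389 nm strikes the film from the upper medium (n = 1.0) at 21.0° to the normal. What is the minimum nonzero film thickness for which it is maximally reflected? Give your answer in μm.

Ray reflecting at the top interface goes from n = 1.0 toward n = 2.36: a half-wave phase shift.
Ray reflecting at the bottom interface goes from n = 2.36 toward n = 1.49: no phase shift.
Net: one phase inversion between the two reflected rays.
So the condition for constructive reflection is 2 n t cos θ_r = (m + ½) λ.
Snell's law: 1.0 sin 21.0° = 2.36 sin θ_r → sin θ_r = 0.152, cos θ_r = 0.988.
Minimum at m = 0: t = λ / (4 n cos θ_r) = 389 / (4 × 2.36 × 0.988) = 41.7 nm.

0.0417 μm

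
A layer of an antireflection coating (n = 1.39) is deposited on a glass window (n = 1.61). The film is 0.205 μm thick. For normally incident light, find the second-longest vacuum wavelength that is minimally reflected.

At the upper boundary (n = 1.0 to n = 1.39) the reflected ray undergoes a half-wave phase shift.
At the lower boundary (n = 1.39 to n = 1.61) the reflected ray undergoes a half-wave phase shift.
The two reflections carry the same phase change, so no net offset.
With no net inversion, destructive interference in reflection requires 2 n t = (m + ½) λ.
λ = 2 n t / (m + ½). The second-longest wavelength is m = 1: λ = 2 × 1.39 × 205 / 1.50 = 380 nm.

380 nm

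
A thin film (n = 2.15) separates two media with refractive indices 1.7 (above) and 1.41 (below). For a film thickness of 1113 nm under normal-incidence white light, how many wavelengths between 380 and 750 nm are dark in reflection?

6

Top surface (1.7 → 2.15): reflection off a higher-index medium gives a half-wave phase shift.
Ray reflecting at the bottom interface goes from n = 2.15 toward n = 1.41: no phase shift.
Net: one phase inversion between the two reflected rays.
For dark reflection here: 2 n t = m λ.
λ = 2 n t / m = 4786 / m nm.
m=6: 798 nm (IR); m=7: 684 nm (visible); m=8: 598 nm (visible); m=9: 532 nm (visible); m=10: 479 nm (visible); m=11: 435 nm (visible); m=12: 399 nm (visible); m=13: 368 nm (UV).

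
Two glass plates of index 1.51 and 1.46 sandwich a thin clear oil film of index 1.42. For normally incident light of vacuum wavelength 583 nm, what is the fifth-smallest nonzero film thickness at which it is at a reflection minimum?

Top surface (1.51 → 1.42): reflection off a lower-index medium gives no phase shift.
Bottom surface (1.42 → 1.46): reflection off a higher-index medium gives a half-wave phase shift.
Net: one phase inversion between the two reflected rays.
So the condition for destructive reflection is 2 n t = m λ.
The fifth-smallest nonzero thickness corresponds to m = 5: t = m λ / (2 n) = 5.00 × 583 / (2 × 1.42) = 1026 nm.

1026 nm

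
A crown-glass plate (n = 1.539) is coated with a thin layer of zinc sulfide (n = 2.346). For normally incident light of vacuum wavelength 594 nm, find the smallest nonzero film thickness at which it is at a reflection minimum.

127 nm

Top surface (1.0 → 2.346): reflection off a higher-index medium gives a half-wave phase shift.
At the lower boundary (n = 2.346 to n = 1.539) the reflected ray undergoes no phase shift.
Exactly one π shift → a net half-wave offset.
So the condition for destructive reflection is 2 n t = m λ.
Minimum nonzero at m = 1: t = λ / (2 n) = 594 / (2 × 2.346) = 127 nm.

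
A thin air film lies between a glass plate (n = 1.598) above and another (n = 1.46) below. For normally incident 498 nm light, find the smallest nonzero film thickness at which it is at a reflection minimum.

Ray reflecting at the top interface goes from n = 1.598 toward n = 1.0: no phase shift.
Ray reflecting at the bottom interface goes from n = 1.0 toward n = 1.46: a half-wave phase shift.
Net: one phase inversion between the two reflected rays.
With one net inversion, destructive interference in reflection requires 2 n t = m λ.
Minimum nonzero at m = 1: t = λ / (2 n) = 498 / (2 × 1.0) = 249 nm.

249 nm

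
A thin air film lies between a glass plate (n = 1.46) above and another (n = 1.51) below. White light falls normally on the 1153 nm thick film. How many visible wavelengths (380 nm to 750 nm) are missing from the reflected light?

3

Top surface (1.46 → 1.0): reflection off a lower-index medium gives no phase shift.
At the lower boundary (n = 1.0 to n = 1.51) the reflected ray undergoes a half-wave phase shift.
Net: one phase inversion between the two reflected rays.
For dark reflection here: 2 n t = m λ.
λ = 2 n t / m = 2306 / m nm.
m=3: 769 nm (IR); m=4: 577 nm (visible); m=5: 461 nm (visible); m=6: 384 nm (visible); m=7: 329 nm (UV).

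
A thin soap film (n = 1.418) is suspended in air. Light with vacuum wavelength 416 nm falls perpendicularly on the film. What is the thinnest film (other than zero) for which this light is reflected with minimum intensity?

147 nm

At the upper boundary (n = 1.0 to n = 1.418) the reflected ray undergoes a half-wave phase shift.
Bottom surface (1.418 → 1.0): reflection off a lower-index medium gives no phase shift.
Exactly one π shift → a net half-wave offset.
So the condition for destructive reflection is 2 n t = m λ.
Minimum nonzero at m = 1: t = λ / (2 n) = 416 / (2 × 1.418) = 147 nm.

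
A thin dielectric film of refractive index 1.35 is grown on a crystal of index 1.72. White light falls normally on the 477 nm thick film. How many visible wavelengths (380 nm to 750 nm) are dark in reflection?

At the upper boundary (n = 1.0 to n = 1.35) the reflected ray undergoes a half-wave phase shift.
Bottom surface (1.35 → 1.72): reflection off a higher-index medium gives a half-wave phase shift.
Zero or two π shifts → no net half-wave offset.
With no net inversion, destructive interference in reflection requires 2 n t = (m + ½) λ.
λ = 2 n t / (m + ½) = 1288 / (m + ½) nm.
m=1: 859 nm (IR); m=2: 515 nm (visible); m=3: 368 nm (UV).

1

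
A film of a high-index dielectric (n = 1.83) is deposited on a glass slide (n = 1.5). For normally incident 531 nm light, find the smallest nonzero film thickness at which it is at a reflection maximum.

72.5 nm

Ray reflecting at the top interface goes from n = 1.0 toward n = 1.83: a half-wave phase shift.
At the lower boundary (n = 1.83 to n = 1.5) the reflected ray undergoes no phase shift.
Net: one phase inversion between the two reflected rays.
With one net inversion, constructive interference in reflection requires 2 n t = (m + ½) λ.
Minimum at m = 0: t = λ / (4 n) = 531 / (4 × 1.83) = 72.5 nm.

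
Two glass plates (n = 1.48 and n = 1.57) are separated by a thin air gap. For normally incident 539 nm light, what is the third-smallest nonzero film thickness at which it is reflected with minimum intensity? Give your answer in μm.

At the upper boundary (n = 1.48 to n = 1.0) the reflected ray undergoes no phase shift.
Ray reflecting at the bottom interface goes from n = 1.0 toward n = 1.57: a half-wave phase shift.
Net: one phase inversion between the two reflected rays.
So the condition for destructive reflection is 2 n t = m λ.
The third-smallest nonzero thickness corresponds to m = 3: t = m λ / (2 n) = 3.00 × 539 / (2 × 1.0) = 809 nm.

0.809 μm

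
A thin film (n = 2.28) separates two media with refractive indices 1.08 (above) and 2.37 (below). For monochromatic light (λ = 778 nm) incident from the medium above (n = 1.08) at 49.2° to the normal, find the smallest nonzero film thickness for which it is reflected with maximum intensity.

Ray reflecting at the top interface goes from n = 1.08 toward n = 2.28: a half-wave phase shift.
Ray reflecting at the bottom interface goes from n = 2.28 toward n = 2.37: a half-wave phase shift.
Net: no relative phase inversion (both shifts match).
With no net inversion, constructive interference in reflection requires 2 n t cos θ_r = m λ.
Snell's law: 1.08 sin 49.2° = 2.28 sin θ_r → sin θ_r = 0.359, cos θ_r = 0.934.
Minimum nonzero at m = 1: t = λ / (2 n cos θ_r) = 778 / (2 × 2.28 × 0.934) = 183 nm.

183 nm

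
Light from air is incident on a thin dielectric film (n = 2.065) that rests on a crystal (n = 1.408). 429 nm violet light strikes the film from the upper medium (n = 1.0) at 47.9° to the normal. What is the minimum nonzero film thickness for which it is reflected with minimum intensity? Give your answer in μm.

0.111 μm

Ray reflecting at the top interface goes from n = 1.0 toward n = 2.065: a half-wave phase shift.
Bottom surface (2.065 → 1.408): reflection off a lower-index medium gives no phase shift.
Net: one phase inversion between the two reflected rays.
For dark reflection here: 2 n t cos θ_r = m λ.
Snell's law: 1.0 sin 47.9° = 2.065 sin θ_r → sin θ_r = 0.359, cos θ_r = 0.933.
Minimum nonzero at m = 1: t = λ / (2 n cos θ_r) = 429 / (2 × 2.065 × 0.933) = 111 nm.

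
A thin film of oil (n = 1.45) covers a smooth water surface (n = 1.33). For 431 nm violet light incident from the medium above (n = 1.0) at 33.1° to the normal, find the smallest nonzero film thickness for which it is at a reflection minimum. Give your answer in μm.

At the upper boundary (n = 1.0 to n = 1.45) the reflected ray undergoes a half-wave phase shift.
Ray reflecting at the bottom interface goes from n = 1.45 toward n = 1.33: no phase shift.
Net: one phase inversion between the two reflected rays.
For dark reflection here: 2 n t cos θ_r = m λ.
Snell's law: 1.0 sin 33.1° = 1.45 sin θ_r → sin θ_r = 0.377, cos θ_r = 0.926.
Minimum nonzero at m = 1: t = λ / (2 n cos θ_r) = 431 / (2 × 1.45 × 0.926) = 160 nm.

0.160 μm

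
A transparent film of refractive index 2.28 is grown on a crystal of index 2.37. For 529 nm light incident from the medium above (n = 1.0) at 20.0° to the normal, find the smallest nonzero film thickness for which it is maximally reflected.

Top surface (1.0 → 2.28): reflection off a higher-index medium gives a half-wave phase shift.
At the lower boundary (n = 2.28 to n = 2.37) the reflected ray undergoes a half-wave phase shift.
Net: no relative phase inversion (both shifts match).
With no net inversion, constructive interference in reflection requires 2 n t cos θ_r = m λ.
Snell's law: 1.0 sin 20.0° = 2.28 sin θ_r → sin θ_r = 0.150, cos θ_r = 0.989.
Minimum nonzero at m = 1: t = λ / (2 n cos θ_r) = 529 / (2 × 2.28 × 0.989) = 117 nm.

117 nm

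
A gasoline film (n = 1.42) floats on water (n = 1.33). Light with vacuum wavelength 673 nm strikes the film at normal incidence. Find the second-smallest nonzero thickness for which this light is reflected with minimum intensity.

Ray reflecting at the top interface goes from n = 1.0 toward n = 1.42: a half-wave phase shift.
At the lower boundary (n = 1.42 to n = 1.33) the reflected ray undergoes no phase shift.
The two reflections differ by half a wavelength.
With one net inversion, destructive interference in reflection requires 2 n t = m λ.
The second-smallest nonzero thickness corresponds to m = 2: t = m λ / (2 n) = 2.00 × 673 / (2 × 1.42) = 474 nm.

474 nm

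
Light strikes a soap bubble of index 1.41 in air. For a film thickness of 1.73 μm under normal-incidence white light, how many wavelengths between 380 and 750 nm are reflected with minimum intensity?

6

Top surface (1.0 → 1.41): reflection off a higher-index medium gives a half-wave phase shift.
Bottom surface (1.41 → 1.0): reflection off a lower-index medium gives no phase shift.
The two reflections differ by half a wavelength.
So the condition for destructive reflection is 2 n t = m λ.
λ = 2 n t / m = 4879 / m nm.
m=6: 813 nm (IR); m=7: 697 nm (visible); m=8: 610 nm (visible); m=9: 542 nm (visible); m=10: 488 nm (visible); m=11: 444 nm (visible); m=12: 407 nm (visible); m=13: 375 nm (UV).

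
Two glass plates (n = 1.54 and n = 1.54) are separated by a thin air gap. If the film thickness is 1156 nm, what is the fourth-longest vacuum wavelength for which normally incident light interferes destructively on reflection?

578 nm

Ray reflecting at the top interface goes from n = 1.54 toward n = 1.0: no phase shift.
Bottom surface (1.0 → 1.54): reflection off a higher-index medium gives a half-wave phase shift.
Net: one phase inversion between the two reflected rays.
So the condition for destructive reflection is 2 n t = m λ.
λ = 2 n t / m. The fourth-longest wavelength is m = 4: λ = 2 × 1.0 × 1156 / 4.00 = 578 nm.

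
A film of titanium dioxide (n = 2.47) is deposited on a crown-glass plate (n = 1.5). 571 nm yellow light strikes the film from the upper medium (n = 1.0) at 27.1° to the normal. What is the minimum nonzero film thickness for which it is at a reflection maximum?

Top surface (1.0 → 2.47): reflection off a higher-index medium gives a half-wave phase shift.
Ray reflecting at the bottom interface goes from n = 2.47 toward n = 1.5: no phase shift.
Net: one phase inversion between the two reflected rays.
With one net inversion, constructive interference in reflection requires 2 n t cos θ_r = (m + ½) λ.
Snell's law: 1.0 sin 27.1° = 2.47 sin θ_r → sin θ_r = 0.184, cos θ_r = 0.983.
Minimum at m = 0: t = λ / (4 n cos θ_r) = 571 / (4 × 2.47 × 0.983) = 58.8 nm.

58.8 nm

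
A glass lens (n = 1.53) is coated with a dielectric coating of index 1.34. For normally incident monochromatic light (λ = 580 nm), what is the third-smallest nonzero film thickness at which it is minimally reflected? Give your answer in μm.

0.541 μm

Top surface (1.0 → 1.34): reflection off a higher-index medium gives a half-wave phase shift.
Ray reflecting at the bottom interface goes from n = 1.34 toward n = 1.53: a half-wave phase shift.
Zero or two π shifts → no net half-wave offset.
With no net inversion, destructive interference in reflection requires 2 n t = (m + ½) λ.
The third-smallest nonzero thickness corresponds to m = 2: t = (m + ½) λ / (2 n) = 2.50 × 580 / (2 × 1.34) = 541 nm.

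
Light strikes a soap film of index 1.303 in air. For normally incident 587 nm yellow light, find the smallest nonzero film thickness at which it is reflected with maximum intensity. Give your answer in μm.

At the upper boundary (n = 1.0 to n = 1.303) the reflected ray undergoes a half-wave phase shift.
Bottom surface (1.303 → 1.0): reflection off a lower-index medium gives no phase shift.
The two reflections differ by half a wavelength.
For maximum reflection here: 2 n t = (m + ½) λ.
Minimum at m = 0: t = λ / (4 n) = 587 / (4 × 1.303) = 113 nm.

0.113 μm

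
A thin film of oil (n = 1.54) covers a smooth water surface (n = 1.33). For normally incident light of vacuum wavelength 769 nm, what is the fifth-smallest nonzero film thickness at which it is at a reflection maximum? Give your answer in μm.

Top surface (1.0 → 1.54): reflection off a higher-index medium gives a half-wave phase shift.
Bottom surface (1.54 → 1.33): reflection off a lower-index medium gives no phase shift.
Exactly one π shift → a net half-wave offset.
So the condition for constructive reflection is 2 n t = (m + ½) λ.
The fifth-smallest nonzero thickness corresponds to m = 4: t = (m + ½) λ / (2 n) = 4.50 × 769 / (2 × 1.54) = 1124 nm.

1.12 μm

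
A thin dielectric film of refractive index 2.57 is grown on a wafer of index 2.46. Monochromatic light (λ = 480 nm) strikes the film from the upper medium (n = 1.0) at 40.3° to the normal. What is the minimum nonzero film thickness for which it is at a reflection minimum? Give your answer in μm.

Top surface (1.0 → 2.57): reflection off a higher-index medium gives a half-wave phase shift.
Bottom surface (2.57 → 2.46): reflection off a lower-index medium gives no phase shift.
Exactly one π shift → a net half-wave offset.
With one net inversion, destructive interference in reflection requires 2 n t cos θ_r = m λ.
Snell's law: 1.0 sin 40.3° = 2.57 sin θ_r → sin θ_r = 0.252, cos θ_r = 0.968.
Minimum nonzero at m = 1: t = λ / (2 n cos θ_r) = 480 / (2 × 2.57 × 0.968) = 96.5 nm.

0.0965 μm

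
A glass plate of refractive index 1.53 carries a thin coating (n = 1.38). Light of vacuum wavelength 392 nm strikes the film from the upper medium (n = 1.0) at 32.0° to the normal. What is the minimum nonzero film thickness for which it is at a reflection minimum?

76.9 nm

At the upper boundary (n = 1.0 to n = 1.38) the reflected ray undergoes a half-wave phase shift.
Bottom surface (1.38 → 1.53): reflection off a higher-index medium gives a half-wave phase shift.
The two reflections carry the same phase change, so no net offset.
With no net inversion, destructive interference in reflection requires 2 n t cos θ_r = (m + ½) λ.
Snell's law: 1.0 sin 32.0° = 1.38 sin θ_r → sin θ_r = 0.384, cos θ_r = 0.923.
Minimum at m = 0: t = λ / (4 n cos θ_r) = 392 / (4 × 1.38 × 0.923) = 76.9 nm.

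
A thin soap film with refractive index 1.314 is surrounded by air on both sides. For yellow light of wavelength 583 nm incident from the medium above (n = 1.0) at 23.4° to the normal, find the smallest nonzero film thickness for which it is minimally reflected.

233 nm

At the upper boundary (n = 1.0 to n = 1.314) the reflected ray undergoes a half-wave phase shift.
Bottom surface (1.314 → 1.0): reflection off a lower-index medium gives no phase shift.
Exactly one π shift → a net half-wave offset.
For weak reflection here: 2 n t cos θ_r = m λ.
Snell's law: 1.0 sin 23.4° = 1.314 sin θ_r → sin θ_r = 0.302, cos θ_r = 0.953.
Minimum nonzero at m = 1: t = λ / (2 n cos θ_r) = 583 / (2 × 1.314 × 0.953) = 233 nm.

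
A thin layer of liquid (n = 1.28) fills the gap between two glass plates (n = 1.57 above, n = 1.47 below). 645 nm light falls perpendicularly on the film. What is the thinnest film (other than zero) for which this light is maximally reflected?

Ray reflecting at the top interface goes from n = 1.57 toward n = 1.28: no phase shift.
Bottom surface (1.28 → 1.47): reflection off a higher-index medium gives a half-wave phase shift.
Exactly one π shift → a net half-wave offset.
So the condition for constructive reflection is 2 n t = (m + ½) λ.
Minimum at m = 0: t = λ / (4 n) = 645 / (4 × 1.28) = 126 nm.

126 nm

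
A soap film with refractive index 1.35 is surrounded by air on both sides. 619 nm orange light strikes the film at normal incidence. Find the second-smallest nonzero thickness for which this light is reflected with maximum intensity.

344 nm

Ray reflecting at the top interface goes from n = 1.0 toward n = 1.35: a half-wave phase shift.
At the lower boundary (n = 1.35 to n = 1.0) the reflected ray undergoes no phase shift.
Exactly one π shift → a net half-wave offset.
So the condition for constructive reflection is 2 n t = (m + ½) λ.
The second-smallest nonzero thickness corresponds to m = 1: t = (m + ½) λ / (2 n) = 1.50 × 619 / (2 × 1.35) = 344 nm.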